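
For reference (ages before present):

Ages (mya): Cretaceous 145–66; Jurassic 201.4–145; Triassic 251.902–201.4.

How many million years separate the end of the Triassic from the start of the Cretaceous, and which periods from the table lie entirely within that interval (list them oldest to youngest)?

56.4 million years; Jurassic

The Triassic closes at 201.4 Ma and the Cretaceous opens at 145 Ma, so the interval is 201.4 − 145 = 56.4 Myr.
A period fits inside if it starts at or after 201.4 Ma and ends at or before 145 Ma; oldest first that gives Jurassic.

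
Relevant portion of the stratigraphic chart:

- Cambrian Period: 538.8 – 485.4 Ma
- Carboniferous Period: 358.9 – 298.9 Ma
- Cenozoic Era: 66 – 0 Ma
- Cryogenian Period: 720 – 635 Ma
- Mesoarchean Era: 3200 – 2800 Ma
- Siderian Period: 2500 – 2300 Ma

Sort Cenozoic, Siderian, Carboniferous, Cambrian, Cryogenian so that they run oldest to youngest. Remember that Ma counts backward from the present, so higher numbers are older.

Read off each span (Ma): Cenozoic 66–0; Siderian 2500–2300; Carboniferous 358.9–298.9; Cambrian 538.8–485.4; Cryogenian 720–635.
Larger Ma is older, so oldest→youngest is Siderian, Cryogenian, Cambrian, Carboniferous, Cenozoic.

Siderian, Cryogenian, Cambrian, Carboniferous, Cenozoic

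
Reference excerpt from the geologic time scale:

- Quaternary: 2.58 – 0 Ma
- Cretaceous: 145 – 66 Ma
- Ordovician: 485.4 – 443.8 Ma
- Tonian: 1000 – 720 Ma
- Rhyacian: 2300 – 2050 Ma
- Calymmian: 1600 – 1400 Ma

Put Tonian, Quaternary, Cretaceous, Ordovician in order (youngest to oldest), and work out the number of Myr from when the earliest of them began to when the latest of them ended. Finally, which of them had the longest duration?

Quaternary, Cretaceous, Ordovician, Tonian; total span 1000 Myr; longest is Tonian

From the excerpt: Tonian 1000–720; Quaternary 2.58–0; Cretaceous 145–66; Ordovician 485.4–443.8 (Ma).
Larger Ma is earlier, so the oldest is Tonian and the youngest is Quaternary; youngest to oldest: Quaternary, Cretaceous, Ordovician, Tonian.
Oldest start 1000 minus youngest end 0 gives 1000 Myr overall.
Individual lengths (start − end): Ordovician 41.6; Quaternary 2.58; Tonian 280; Cretaceous 79. The largest is Tonian at 280 Myr.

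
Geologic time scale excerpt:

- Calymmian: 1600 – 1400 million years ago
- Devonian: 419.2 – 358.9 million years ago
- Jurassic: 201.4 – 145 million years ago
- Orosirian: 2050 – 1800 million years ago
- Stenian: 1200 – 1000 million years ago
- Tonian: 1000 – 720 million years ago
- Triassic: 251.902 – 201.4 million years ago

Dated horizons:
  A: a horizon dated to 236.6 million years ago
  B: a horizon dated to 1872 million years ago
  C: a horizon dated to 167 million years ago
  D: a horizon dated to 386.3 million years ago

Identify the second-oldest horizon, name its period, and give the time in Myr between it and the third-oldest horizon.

Sorted oldest-first by Ma: B (1872), D (386.3), A (236.6), C (167).
The second oldest is D at 386.3 Ma, which lies in 419.2–358.9 Ma: the Devonian.
The third oldest is A at 236.6 Ma; separation = |386.3 − 236.6| = 149.7 Myr.

D, in the Devonian; 149.7 million years to A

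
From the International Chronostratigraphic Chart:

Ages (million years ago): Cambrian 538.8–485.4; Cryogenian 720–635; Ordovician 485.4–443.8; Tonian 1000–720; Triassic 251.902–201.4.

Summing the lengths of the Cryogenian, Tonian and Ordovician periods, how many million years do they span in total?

406.6 million years

Duration is start − end for each: (720 − 635) + (1000 − 720) + (485.4 − 443.8).
That is 85 + 280 + 41.6, which totals 406.6 million years.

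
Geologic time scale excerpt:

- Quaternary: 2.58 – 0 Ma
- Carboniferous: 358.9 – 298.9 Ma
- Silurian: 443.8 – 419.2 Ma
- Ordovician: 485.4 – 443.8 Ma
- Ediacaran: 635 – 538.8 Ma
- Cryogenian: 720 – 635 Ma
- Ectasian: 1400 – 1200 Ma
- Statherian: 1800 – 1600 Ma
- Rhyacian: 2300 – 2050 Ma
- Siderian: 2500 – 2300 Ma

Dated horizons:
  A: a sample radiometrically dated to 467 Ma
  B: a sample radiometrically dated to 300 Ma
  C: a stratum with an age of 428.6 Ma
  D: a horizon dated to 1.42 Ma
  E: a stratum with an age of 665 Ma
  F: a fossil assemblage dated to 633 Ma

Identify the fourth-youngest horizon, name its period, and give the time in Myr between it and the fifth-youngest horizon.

A, in the Ordovician; 166 million years to F

Sorted youngest-first by Ma: D (1.42), B (300), C (428.6), A (467), F (633), E (665).
The fourth youngest is A at 467 Ma, which lies in 485.4–443.8 Ma: the Ordovician.
The fifth youngest is F at 633 Ma; separation = |467 − 633| = 166 Myr.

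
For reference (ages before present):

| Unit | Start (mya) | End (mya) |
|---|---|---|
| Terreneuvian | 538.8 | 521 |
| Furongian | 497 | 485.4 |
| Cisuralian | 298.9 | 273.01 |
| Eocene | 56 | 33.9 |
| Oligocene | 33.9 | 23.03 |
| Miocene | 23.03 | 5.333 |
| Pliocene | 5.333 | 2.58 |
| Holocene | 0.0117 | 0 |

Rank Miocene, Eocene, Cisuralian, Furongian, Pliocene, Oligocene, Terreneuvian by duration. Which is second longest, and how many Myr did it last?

Eocene, 22.1 million years

Start − end for each: Miocene 23.03 − 5.333 = 17.697; Eocene 56 − 33.9 = 22.1; Cisuralian 298.9 − 273.01 = 25.89; Furongian 497 − 485.4 = 11.6; Pliocene 5.333 − 2.58 = 2.753; Oligocene 33.9 − 23.03 = 10.87; Terreneuvian 538.8 − 521 = 17.8.
Ranking these from longest: Cisuralian > Eocene > Terreneuvian > Miocene > Furongian > Oligocene > Pliocene.
Position 2 in that ranking is Eocene, which lasted 22.1 Myr.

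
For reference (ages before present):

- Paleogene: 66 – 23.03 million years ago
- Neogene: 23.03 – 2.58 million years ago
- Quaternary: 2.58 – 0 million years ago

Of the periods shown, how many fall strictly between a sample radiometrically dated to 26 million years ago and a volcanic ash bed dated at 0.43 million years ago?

The older date is 26 Ma and the younger is 0.43 Ma.
Periods with start < 26 and end > 0.43 Ma: Neogene (23.03–2.58).
That is 1 complete period.

1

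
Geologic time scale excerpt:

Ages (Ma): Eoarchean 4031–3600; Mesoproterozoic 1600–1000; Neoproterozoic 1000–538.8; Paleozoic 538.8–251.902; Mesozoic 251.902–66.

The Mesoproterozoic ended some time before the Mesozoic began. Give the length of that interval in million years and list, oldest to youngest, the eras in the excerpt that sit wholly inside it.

The Mesoproterozoic closes at 1000 Ma and the Mesozoic opens at 251.902 Ma, so the interval is 1000 − 251.902 = 748.098 Myr.
An era fits inside if it starts at or after 1000 Ma and ends at or before 251.902 Ma; oldest first that gives Neoproterozoic, Paleozoic.

748.098 million years; Neoproterozoic, Paleozoic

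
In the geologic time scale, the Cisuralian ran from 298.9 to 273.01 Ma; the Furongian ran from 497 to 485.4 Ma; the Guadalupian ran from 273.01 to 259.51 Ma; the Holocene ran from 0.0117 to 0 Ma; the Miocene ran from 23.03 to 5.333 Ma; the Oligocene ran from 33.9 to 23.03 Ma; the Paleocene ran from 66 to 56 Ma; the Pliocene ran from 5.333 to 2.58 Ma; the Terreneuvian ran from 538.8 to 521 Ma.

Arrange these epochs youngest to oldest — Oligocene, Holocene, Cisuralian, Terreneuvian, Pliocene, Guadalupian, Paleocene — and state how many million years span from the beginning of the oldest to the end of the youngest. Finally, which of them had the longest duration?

Holocene, Pliocene, Oligocene, Paleocene, Guadalupian, Cisuralian, Terreneuvian; total span 538.8 Myr; longest is Cisuralian

Start ages (Ma): Terreneuvian 538.8, Cisuralian 298.9, Guadalupian 273.01, Paleocene 66, Oligocene 33.9, Pliocene 5.333, Holocene 0.0117.
Ordered youngest to oldest: Holocene, Pliocene, Oligocene, Paleocene, Guadalupian, Cisuralian, Terreneuvian.
Span = 538.8 − 0 = 538.8 Myr.
Durations: Paleocene 10, Guadalupian 13.5, Holocene 0.0117, Oligocene 10.87, Cisuralian 25.89, Pliocene 2.753, Terreneuvian 17.8 → longest is Cisuralian (25.89 Myr).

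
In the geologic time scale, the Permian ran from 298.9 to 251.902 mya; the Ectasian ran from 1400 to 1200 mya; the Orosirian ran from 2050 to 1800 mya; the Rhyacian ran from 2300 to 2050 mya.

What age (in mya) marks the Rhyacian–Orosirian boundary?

The Rhyacian ends and the Orosirian begins at 2050 mya.

2050 mya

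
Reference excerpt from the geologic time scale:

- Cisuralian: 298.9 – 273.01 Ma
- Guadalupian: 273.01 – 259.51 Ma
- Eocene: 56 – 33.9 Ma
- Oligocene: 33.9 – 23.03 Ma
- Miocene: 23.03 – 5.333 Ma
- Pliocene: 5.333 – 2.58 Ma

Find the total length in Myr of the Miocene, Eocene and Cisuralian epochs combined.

Each duration: Miocene = 17.697; Eocene = 22.1; Cisuralian = 25.89.
Sum: 17.697 + 22.1 + 25.89 = 65.687 Myr.

65.687 million years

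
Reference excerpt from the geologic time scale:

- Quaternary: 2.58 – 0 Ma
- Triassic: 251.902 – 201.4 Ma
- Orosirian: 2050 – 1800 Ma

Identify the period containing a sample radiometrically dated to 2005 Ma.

2005 Ma lies between 2050 and 1800 Ma, so it falls in the Orosirian.

Orosirian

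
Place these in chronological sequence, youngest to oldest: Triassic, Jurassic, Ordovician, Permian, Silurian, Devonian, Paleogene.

Group by era (each group listed oldest first) — Paleozoic: Ordovician, Silurian, Devonian, Permian; Mesozoic: Triassic, Jurassic; Cenozoic: Paleogene. The eras run Paleozoic → Mesozoic → Cenozoic. Concatenating the groups in that era order and then reversing gives youngest to oldest.

Paleogene → Jurassic → Triassic → Permian → Devonian → Silurian → Ordovician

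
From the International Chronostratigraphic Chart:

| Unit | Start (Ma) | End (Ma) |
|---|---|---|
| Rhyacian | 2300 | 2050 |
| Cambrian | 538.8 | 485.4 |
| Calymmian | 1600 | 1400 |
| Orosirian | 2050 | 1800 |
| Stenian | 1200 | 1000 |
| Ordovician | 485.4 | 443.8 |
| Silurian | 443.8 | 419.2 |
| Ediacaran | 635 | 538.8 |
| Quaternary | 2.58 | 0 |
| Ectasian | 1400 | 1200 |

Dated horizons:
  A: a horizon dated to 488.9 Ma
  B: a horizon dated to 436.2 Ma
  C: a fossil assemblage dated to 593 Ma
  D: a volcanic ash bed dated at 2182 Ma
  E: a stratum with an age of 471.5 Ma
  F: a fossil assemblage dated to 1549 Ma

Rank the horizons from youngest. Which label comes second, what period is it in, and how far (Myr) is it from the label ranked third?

Smaller Ma means younger, so youngest first: B 436.2 < E 471.5 < A 488.9 < C 593 < F 1549 < D 2182.
Counting 2 along gives E (471.5 Ma); the excerpt puts that inside the Ordovician, 485.4–443.8 Ma.
Next in line is A (488.9 Ma), and 488.9 − 471.5 = 17.4 Myr.

E, in the Ordovician; 17.4 million years to A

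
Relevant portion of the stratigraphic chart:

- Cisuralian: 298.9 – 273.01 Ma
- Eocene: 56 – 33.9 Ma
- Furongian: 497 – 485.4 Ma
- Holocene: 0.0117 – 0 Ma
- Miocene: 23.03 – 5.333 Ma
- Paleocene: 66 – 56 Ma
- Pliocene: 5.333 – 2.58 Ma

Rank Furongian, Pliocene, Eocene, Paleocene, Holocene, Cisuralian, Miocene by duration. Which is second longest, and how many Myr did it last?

Eocene, 22.1 million years

Start − end for each: Furongian 497 − 485.4 = 11.6; Pliocene 5.333 − 2.58 = 2.753; Eocene 56 − 33.9 = 22.1; Paleocene 66 − 56 = 10; Holocene 0.0117 − 0 = 0.0117; Cisuralian 298.9 − 273.01 = 25.89; Miocene 23.03 − 5.333 = 17.697.
Ranking these from longest: Cisuralian > Eocene > Miocene > Furongian > Paleocene > Pliocene > Holocene.
Position 2 in that ranking is Eocene, which lasted 22.1 Myr.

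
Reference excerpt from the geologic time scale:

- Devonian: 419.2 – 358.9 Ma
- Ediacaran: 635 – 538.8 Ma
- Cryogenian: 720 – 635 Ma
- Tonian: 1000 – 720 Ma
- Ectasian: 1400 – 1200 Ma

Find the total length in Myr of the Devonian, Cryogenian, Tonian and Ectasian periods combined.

625.3 million years

Each duration: Devonian = 60.3; Cryogenian = 85; Tonian = 280; Ectasian = 200.
Sum: 60.3 + 85 + 280 + 200 = 625.3 Myr.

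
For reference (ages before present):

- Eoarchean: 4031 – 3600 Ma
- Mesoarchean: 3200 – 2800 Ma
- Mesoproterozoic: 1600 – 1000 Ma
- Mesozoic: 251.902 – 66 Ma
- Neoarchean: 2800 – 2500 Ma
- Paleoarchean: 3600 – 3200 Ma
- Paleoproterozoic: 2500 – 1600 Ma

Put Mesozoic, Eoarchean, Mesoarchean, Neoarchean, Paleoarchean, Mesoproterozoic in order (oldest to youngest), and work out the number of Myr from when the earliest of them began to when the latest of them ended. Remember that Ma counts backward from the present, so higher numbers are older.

Eoarchean → Paleoarchean → Mesoarchean → Neoarchean → Mesoproterozoic → Mesozoic; total span 3965 Myr

Start ages (Ma): Eoarchean 4031, Paleoarchean 3600, Mesoarchean 3200, Neoarchean 2800, Mesoproterozoic 1600, Mesozoic 251.902.
Ordered oldest to youngest: Eoarchean, Paleoarchean, Mesoarchean, Neoarchean, Mesoproterozoic, Mesozoic.
Span = 4031 − 66 = 3965 Myr.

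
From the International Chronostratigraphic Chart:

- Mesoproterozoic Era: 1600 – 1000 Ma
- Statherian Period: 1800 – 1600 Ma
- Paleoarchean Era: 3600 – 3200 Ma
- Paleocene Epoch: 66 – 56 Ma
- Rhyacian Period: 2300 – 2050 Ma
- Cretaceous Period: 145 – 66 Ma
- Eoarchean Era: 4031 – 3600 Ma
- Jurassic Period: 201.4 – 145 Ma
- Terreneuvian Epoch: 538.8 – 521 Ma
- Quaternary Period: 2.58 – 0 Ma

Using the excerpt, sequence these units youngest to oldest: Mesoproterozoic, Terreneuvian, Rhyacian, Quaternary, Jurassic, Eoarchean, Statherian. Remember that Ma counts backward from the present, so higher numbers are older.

Read off each span (Ma): Mesoproterozoic 1600–1000; Terreneuvian 538.8–521; Rhyacian 2300–2050; Quaternary 2.58–0; Jurassic 201.4–145; Eoarchean 4031–3600; Statherian 1800–1600.
Larger Ma is older, so oldest→youngest is Eoarchean, Rhyacian, Statherian, Mesoproterozoic, Terreneuvian, Jurassic, Quaternary; reverse it for youngest→oldest.

Quaternary, Jurassic, Terreneuvian, Mesoproterozoic, Statherian, Rhyacian, Eoarchean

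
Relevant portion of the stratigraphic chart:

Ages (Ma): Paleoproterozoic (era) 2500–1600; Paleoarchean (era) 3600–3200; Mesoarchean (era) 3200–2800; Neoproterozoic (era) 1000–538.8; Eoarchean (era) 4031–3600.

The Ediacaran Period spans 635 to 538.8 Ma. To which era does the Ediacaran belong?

The Ediacaran (635–538.8 Ma) lies entirely within 1000–538.8 Ma, the Neoproterozoic Era.

Neoproterozoic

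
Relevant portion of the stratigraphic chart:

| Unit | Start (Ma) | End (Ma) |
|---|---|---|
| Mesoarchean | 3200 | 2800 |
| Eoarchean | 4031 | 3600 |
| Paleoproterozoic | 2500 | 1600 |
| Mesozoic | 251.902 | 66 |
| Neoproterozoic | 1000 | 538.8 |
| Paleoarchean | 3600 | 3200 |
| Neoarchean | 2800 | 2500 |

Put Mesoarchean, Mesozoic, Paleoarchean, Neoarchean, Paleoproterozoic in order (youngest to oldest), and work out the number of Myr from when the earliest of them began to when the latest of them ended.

Mesozoic → Paleoproterozoic → Neoarchean → Mesoarchean → Paleoarchean; total span 3534 Myr

From the excerpt: Mesoarchean 3200–2800; Mesozoic 251.902–66; Paleoarchean 3600–3200; Neoarchean 2800–2500; Paleoproterozoic 2500–1600 (Ma).
Larger Ma is earlier, so the oldest is Paleoarchean and the youngest is Mesozoic; youngest to oldest: Mesozoic, Paleoproterozoic, Neoarchean, Mesoarchean, Paleoarchean.
Oldest start 3600 minus youngest end 66 gives 3534 Myr overall.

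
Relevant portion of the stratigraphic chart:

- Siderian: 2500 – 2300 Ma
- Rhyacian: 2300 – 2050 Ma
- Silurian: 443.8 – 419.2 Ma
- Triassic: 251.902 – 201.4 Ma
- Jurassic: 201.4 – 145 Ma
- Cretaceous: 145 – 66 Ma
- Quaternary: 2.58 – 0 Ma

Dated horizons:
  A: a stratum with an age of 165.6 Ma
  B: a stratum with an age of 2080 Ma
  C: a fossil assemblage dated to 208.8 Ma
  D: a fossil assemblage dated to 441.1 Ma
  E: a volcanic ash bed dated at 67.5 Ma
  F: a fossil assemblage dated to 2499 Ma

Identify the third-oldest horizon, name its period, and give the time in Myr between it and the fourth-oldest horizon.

Sorted oldest-first by Ma: F (2499), B (2080), D (441.1), C (208.8), A (165.6), E (67.5).
The third oldest is D at 441.1 Ma, which lies in 443.8–419.2 Ma: the Silurian.
The fourth oldest is C at 208.8 Ma; separation = |441.1 − 208.8| = 232.3 Myr.

D, in the Silurian; 232.3 million years to C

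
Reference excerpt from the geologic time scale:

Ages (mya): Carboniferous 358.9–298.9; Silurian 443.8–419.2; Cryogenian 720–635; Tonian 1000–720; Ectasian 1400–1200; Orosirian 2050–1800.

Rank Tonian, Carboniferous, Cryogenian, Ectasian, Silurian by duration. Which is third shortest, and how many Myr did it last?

Start − end for each: Tonian 1000 − 720 = 280; Carboniferous 358.9 − 298.9 = 60; Cryogenian 720 − 635 = 85; Ectasian 1400 − 1200 = 200; Silurian 443.8 − 419.2 = 24.6.
Ranking these from shortest: Silurian < Carboniferous < Cryogenian < Ectasian < Tonian.
Position 3 in that ranking is Cryogenian, which lasted 85 Myr.

Cryogenian, 85 million years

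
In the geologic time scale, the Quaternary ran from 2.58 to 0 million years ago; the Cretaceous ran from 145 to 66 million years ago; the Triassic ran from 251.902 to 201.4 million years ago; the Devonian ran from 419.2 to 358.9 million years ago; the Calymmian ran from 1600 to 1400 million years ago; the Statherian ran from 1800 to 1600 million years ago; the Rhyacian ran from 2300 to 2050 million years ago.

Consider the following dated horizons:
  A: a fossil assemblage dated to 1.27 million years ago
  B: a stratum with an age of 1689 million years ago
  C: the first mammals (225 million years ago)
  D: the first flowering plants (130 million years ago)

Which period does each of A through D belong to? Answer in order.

A — Quaternary; B — Statherian; C — Triassic; D — Cretaceous

Match each age against the start–end ranges in the excerpt: A = 1.27 Ma → Quaternary (2.58–0); B = 1689 Ma → Statherian (1800–1600); C = 225 Ma → Triassic (251.902–201.4); D = 130 Ma → Cretaceous (145–66).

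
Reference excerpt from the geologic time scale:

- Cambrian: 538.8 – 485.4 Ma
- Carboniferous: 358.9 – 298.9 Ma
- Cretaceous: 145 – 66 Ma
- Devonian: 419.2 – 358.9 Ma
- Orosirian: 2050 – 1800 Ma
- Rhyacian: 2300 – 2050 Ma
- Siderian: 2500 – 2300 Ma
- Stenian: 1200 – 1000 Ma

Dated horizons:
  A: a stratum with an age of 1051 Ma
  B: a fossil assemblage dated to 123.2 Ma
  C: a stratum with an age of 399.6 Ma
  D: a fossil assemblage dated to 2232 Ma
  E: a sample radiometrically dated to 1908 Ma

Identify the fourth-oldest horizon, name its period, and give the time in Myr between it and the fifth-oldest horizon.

C, in the Devonian; 276.4 million years to B

Larger Ma means older, so oldest first: D 2232 > E 1908 > A 1051 > C 399.6 > B 123.2.
Counting 4 along gives C (399.6 Ma); the excerpt puts that inside the Devonian, 419.2–358.9 Ma.
Next in line is B (123.2 Ma), and 399.6 − 123.2 = 276.4 Myr.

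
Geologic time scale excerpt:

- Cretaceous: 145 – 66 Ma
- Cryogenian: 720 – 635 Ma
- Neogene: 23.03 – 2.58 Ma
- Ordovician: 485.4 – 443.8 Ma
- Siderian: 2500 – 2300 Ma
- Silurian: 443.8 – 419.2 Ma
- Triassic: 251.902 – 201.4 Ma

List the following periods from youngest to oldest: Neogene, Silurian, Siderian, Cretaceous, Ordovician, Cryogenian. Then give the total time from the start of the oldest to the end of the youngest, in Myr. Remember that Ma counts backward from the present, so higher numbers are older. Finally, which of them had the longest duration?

From the excerpt: Neogene 23.03–2.58; Silurian 443.8–419.2; Siderian 2500–2300; Cretaceous 145–66; Ordovician 485.4–443.8; Cryogenian 720–635 (Ma).
Larger Ma is earlier, so the oldest is Siderian and the youngest is Neogene; youngest to oldest: Neogene, Cretaceous, Silurian, Ordovician, Cryogenian, Siderian.
Oldest start 2500 minus youngest end 2.58 gives 2497.42 Myr overall.
Individual lengths (start − end): Ordovician 41.6; Cretaceous 79; Neogene 20.45; Cryogenian 85; Silurian 24.6; Siderian 200. The largest is Siderian at 200 Myr.

Neogene → Cretaceous → Silurian → Ordovician → Cryogenian → Siderian; total span 2497.42 Myr; longest is Siderian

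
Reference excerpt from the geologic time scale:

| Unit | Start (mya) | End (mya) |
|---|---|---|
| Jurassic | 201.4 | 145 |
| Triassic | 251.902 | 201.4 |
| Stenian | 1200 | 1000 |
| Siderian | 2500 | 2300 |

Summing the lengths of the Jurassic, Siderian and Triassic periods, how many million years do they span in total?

306.902 million years

Each duration: Jurassic = 56.4; Siderian = 200; Triassic = 50.502.
Sum: 56.4 + 200 + 50.502 = 306.902 Myr.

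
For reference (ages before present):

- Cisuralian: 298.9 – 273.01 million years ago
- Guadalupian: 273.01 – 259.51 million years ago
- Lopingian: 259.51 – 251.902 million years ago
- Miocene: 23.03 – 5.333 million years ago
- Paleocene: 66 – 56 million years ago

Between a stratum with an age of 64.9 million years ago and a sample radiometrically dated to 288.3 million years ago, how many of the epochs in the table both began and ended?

2

288.3 Ma sits inside the Cisuralian (298.9–273.01) and 64.9 Ma inside the Paleocene (66–56); neither of those is wholly between the two dates.
The listed epochs lying completely between them are Guadalupian, Lopingian — 2 in all.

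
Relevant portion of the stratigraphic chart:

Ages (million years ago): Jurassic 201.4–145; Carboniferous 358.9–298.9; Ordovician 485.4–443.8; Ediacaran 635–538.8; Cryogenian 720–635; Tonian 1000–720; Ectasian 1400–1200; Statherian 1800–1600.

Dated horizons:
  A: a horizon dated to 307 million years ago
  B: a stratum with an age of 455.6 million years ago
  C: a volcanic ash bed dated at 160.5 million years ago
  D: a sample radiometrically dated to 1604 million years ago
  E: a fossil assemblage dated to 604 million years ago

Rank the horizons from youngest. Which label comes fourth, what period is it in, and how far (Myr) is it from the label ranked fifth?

Smaller Ma means younger, so youngest first: C 160.5 < A 307 < B 455.6 < E 604 < D 1604.
Counting 4 along gives E (604 Ma); the excerpt puts that inside the Ediacaran, 635–538.8 Ma.
Next in line is D (1604 Ma), and 1604 − 604 = 1000 Myr.

E, in the Ediacaran; 1000 million years to D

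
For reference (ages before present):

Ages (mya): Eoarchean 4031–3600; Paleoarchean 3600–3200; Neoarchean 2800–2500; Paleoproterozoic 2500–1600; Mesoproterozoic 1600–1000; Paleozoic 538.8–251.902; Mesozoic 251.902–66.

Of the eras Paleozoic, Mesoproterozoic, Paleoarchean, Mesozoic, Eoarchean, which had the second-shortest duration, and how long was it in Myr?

Durations: Paleozoic 286.898; Mesoproterozoic 600; Paleoarchean 400; Mesozoic 185.902; Eoarchean 431 Myr.
Sorted shortest-first: Mesozoic (185.902), Paleozoic (286.898), Paleoarchean (400), Eoarchean (431), Mesoproterozoic (600).
The second shortest is Paleozoic at 286.898 Myr.

Paleozoic, 286.898 million years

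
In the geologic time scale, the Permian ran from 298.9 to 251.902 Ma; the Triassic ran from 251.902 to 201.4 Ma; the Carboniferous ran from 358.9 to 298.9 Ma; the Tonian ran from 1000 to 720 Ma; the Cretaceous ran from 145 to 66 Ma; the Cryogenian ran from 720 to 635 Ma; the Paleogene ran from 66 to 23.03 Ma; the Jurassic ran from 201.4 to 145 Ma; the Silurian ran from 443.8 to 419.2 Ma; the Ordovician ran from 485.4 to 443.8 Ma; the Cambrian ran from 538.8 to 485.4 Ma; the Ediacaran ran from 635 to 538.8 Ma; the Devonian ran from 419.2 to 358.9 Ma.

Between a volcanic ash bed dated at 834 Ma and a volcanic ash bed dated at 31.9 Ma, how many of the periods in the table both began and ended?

The older date is 834 Ma and the younger is 31.9 Ma.
Periods with start < 834 and end > 31.9 Ma: Cryogenian (720–635), Ediacaran (635–538.8), Cambrian (538.8–485.4), Ordovician (485.4–443.8), Silurian (443.8–419.2), Devonian (419.2–358.9), Carboniferous (358.9–298.9), Permian (298.9–251.902), Triassic (251.902–201.4), Jurassic (201.4–145), Cretaceous (145–66).
That is 11 complete periods.

11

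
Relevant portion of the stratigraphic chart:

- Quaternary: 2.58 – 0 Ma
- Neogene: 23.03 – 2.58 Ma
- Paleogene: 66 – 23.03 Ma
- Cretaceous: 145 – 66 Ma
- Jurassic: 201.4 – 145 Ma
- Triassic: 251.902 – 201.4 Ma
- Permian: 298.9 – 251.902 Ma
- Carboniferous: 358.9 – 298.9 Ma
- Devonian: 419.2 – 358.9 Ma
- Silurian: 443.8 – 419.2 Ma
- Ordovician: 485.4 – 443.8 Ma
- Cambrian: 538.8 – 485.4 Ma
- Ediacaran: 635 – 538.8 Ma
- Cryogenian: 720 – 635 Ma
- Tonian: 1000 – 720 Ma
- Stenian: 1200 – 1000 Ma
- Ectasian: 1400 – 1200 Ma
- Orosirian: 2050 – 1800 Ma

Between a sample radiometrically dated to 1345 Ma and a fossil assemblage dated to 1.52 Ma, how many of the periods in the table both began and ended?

15

The older date is 1345 Ma and the younger is 1.52 Ma.
Periods with start < 1345 and end > 1.52 Ma: Stenian (1200–1000), Tonian (1000–720), Cryogenian (720–635), Ediacaran (635–538.8), Cambrian (538.8–485.4), Ordovician (485.4–443.8), Silurian (443.8–419.2), Devonian (419.2–358.9), Carboniferous (358.9–298.9), Permian (298.9–251.902), Triassic (251.902–201.4), Jurassic (201.4–145), Cretaceous (145–66), Paleogene (66–23.03), Neogene (23.03–2.58).
That is 15 complete periods.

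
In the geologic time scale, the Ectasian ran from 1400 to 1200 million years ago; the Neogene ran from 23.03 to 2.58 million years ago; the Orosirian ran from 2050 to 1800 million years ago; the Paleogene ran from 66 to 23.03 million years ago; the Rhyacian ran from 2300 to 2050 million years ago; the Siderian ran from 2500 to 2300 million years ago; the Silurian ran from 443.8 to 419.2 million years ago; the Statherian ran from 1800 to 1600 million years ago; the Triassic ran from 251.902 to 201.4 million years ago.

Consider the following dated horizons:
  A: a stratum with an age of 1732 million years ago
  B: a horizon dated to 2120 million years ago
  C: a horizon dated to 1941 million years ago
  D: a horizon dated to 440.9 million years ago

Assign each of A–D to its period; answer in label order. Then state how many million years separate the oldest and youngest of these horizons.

A: 1732 Ma lies in 1800–1600 Ma, so Statherian.
B: 2120 Ma lies in 2300–2050 Ma, so Rhyacian.
C: 1941 Ma lies in 2050–1800 Ma, so Orosirian.
D: 440.9 Ma lies in 443.8–419.2 Ma, so Silurian.
Oldest = 2120 Ma, youngest = 440.9 Ma → span 1679.1 Myr.

A — Statherian; B — Rhyacian; C — Orosirian; D — Silurian; span 1679.1 million years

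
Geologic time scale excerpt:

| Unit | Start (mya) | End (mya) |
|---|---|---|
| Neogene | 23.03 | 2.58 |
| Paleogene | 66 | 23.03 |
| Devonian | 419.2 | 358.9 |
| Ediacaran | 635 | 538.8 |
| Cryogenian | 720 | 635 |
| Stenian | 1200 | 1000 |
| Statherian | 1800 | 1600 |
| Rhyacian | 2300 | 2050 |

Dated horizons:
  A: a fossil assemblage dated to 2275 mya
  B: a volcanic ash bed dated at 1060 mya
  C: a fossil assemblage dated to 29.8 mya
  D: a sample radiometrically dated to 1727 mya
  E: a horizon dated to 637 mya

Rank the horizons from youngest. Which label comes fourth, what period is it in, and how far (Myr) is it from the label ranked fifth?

Smaller Ma means younger, so youngest first: C 29.8 < E 637 < B 1060 < D 1727 < A 2275.
Counting 4 along gives D (1727 Ma); the excerpt puts that inside the Statherian, 1800–1600 Ma.
Next in line is A (2275 Ma), and 2275 − 1727 = 548 Myr.

D, in the Statherian; 548 million years to A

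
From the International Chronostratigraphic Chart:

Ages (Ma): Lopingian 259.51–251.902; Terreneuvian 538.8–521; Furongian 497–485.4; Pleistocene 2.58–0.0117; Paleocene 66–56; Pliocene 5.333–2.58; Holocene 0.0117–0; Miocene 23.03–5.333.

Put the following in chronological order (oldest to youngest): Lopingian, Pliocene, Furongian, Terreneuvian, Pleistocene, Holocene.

Terreneuvian, then Furongian, then Lopingian, then Pliocene, then Pleistocene, then Holocene

Read off each span (Ma): Lopingian 259.51–251.902; Pliocene 5.333–2.58; Furongian 497–485.4; Terreneuvian 538.8–521; Pleistocene 2.58–0.0117; Holocene 0.0117–0.
Larger Ma is older, so oldest→youngest is Terreneuvian, Furongian, Lopingian, Pliocene, Pleistocene, Holocene.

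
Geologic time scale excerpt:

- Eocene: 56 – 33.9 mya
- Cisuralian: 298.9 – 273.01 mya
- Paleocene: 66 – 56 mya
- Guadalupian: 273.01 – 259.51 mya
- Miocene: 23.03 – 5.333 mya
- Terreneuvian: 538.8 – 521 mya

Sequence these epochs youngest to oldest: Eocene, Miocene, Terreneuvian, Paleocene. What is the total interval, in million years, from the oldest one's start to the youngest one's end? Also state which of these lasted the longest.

From the excerpt: Eocene 56–33.9; Miocene 23.03–5.333; Terreneuvian 538.8–521; Paleocene 66–56 (Ma).
Larger Ma is earlier, so the oldest is Terreneuvian and the youngest is Miocene; youngest to oldest: Miocene, Eocene, Paleocene, Terreneuvian.
Oldest start 538.8 minus youngest end 5.333 gives 533.467 Myr overall.
Individual lengths (start − end): Paleocene 10; Eocene 22.1; Terreneuvian 17.8; Miocene 17.697. The largest is Eocene at 22.1 Myr.

Miocene, Eocene, Paleocene, Terreneuvian; total span 533.467 Myr; longest is Eocene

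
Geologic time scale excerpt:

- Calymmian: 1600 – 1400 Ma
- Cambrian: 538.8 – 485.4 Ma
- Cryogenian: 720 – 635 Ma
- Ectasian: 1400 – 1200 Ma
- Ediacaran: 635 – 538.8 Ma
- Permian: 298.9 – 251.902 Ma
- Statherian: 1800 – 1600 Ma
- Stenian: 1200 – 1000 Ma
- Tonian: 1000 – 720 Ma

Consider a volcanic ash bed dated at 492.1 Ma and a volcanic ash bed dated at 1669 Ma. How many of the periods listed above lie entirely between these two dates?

6

The older date is 1669 Ma and the younger is 492.1 Ma.
Periods with start < 1669 and end > 492.1 Ma: Calymmian (1600–1400), Ectasian (1400–1200), Stenian (1200–1000), Tonian (1000–720), Cryogenian (720–635), Ediacaran (635–538.8).
That is 6 complete periods.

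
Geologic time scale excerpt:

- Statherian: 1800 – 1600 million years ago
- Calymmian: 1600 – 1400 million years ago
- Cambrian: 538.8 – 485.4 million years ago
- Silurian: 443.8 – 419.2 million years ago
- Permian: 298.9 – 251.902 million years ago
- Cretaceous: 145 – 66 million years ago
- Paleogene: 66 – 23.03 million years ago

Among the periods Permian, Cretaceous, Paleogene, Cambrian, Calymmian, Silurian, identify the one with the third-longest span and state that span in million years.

Cambrian, 53.4 million years

Durations: Permian 46.998; Cretaceous 79; Paleogene 42.97; Cambrian 53.4; Calymmian 200; Silurian 24.6 Myr.
Sorted longest-first: Calymmian (200), Cretaceous (79), Cambrian (53.4), Permian (46.998), Paleogene (42.97), Silurian (24.6).
The third longest is Cambrian at 53.4 Myr.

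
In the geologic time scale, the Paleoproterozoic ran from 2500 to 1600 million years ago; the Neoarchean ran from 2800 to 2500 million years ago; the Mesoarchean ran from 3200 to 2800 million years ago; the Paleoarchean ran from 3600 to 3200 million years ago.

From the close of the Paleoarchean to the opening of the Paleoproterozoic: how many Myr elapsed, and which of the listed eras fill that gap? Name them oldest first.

The Paleoarchean closes at 3200 Ma and the Paleoproterozoic opens at 2500 Ma, so the interval is 3200 − 2500 = 700 Myr.
An era fits inside if it starts at or after 3200 Ma and ends at or before 2500 Ma; oldest first that gives Mesoarchean, Neoarchean.

700 million years; Mesoarchean, Neoarchean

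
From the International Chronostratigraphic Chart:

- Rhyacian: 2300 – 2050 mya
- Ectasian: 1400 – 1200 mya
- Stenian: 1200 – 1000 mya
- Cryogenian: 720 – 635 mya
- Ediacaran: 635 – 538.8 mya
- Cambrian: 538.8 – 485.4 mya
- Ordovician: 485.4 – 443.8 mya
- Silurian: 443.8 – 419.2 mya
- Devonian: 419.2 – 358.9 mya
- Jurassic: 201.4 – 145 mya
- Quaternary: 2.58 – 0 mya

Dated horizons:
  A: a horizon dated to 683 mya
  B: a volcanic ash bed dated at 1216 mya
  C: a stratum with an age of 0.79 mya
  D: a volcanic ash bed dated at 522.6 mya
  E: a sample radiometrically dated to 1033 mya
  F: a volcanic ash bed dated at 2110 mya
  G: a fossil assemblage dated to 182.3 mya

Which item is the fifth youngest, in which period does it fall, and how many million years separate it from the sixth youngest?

Smaller Ma means younger, so youngest first: C 0.79 < G 182.3 < D 522.6 < A 683 < E 1033 < B 1216 < F 2110.
Counting 5 along gives E (1033 Ma); the excerpt puts that inside the Stenian, 1200–1000 Ma.
Next in line is B (1216 Ma), and 1216 − 1033 = 183 Myr.

E, in the Stenian; 183 million years to B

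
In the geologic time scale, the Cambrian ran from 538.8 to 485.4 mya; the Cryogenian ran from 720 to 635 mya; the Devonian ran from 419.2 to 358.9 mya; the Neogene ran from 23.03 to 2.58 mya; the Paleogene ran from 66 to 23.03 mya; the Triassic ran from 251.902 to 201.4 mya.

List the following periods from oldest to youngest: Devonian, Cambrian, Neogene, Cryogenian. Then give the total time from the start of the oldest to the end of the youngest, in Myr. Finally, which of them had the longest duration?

Cryogenian, Cambrian, Devonian, Neogene; total span 717.42 Myr; longest is Cryogenian

Start ages (Ma): Cryogenian 720, Cambrian 538.8, Devonian 419.2, Neogene 23.03.
Ordered oldest to youngest: Cryogenian, Cambrian, Devonian, Neogene.
Span = 720 − 2.58 = 717.42 Myr.
Durations: Devonian 60.3, Neogene 20.45, Cambrian 53.4, Cryogenian 85 → longest is Cryogenian (85 Myr).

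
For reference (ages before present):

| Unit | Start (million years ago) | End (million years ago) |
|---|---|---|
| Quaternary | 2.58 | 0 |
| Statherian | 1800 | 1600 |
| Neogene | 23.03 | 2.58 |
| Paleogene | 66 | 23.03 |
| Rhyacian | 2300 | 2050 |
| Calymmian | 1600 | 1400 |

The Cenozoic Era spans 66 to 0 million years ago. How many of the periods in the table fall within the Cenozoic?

3

Periods inside 66–0 Ma: Paleogene, Neogene, Quaternary — 3 in total.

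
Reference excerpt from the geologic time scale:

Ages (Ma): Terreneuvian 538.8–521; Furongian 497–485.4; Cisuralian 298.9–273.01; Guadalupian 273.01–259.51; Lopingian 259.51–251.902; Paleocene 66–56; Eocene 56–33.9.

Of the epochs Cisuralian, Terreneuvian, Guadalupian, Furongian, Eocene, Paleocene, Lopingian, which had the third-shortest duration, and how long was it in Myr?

Start − end for each: Cisuralian 298.9 − 273.01 = 25.89; Terreneuvian 538.8 − 521 = 17.8; Guadalupian 273.01 − 259.51 = 13.5; Furongian 497 − 485.4 = 11.6; Eocene 56 − 33.9 = 22.1; Paleocene 66 − 56 = 10; Lopingian 259.51 − 251.902 = 7.608.
Ranking these from shortest: Lopingian < Paleocene < Furongian < Guadalupian < Terreneuvian < Eocene < Cisuralian.
Position 3 in that ranking is Furongian, which lasted 11.6 Myr.

Furongian, 11.6 million years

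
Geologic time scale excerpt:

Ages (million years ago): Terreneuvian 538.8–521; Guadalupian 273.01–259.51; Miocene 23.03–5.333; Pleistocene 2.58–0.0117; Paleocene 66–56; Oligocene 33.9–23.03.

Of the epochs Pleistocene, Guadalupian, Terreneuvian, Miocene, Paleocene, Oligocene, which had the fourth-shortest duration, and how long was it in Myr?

Guadalupian, 13.5 million years

Start − end for each: Pleistocene 2.58 − 0.0117 = 2.5683; Guadalupian 273.01 − 259.51 = 13.5; Terreneuvian 538.8 − 521 = 17.8; Miocene 23.03 − 5.333 = 17.697; Paleocene 66 − 56 = 10; Oligocene 33.9 − 23.03 = 10.87.
Ranking these from shortest: Pleistocene < Paleocene < Oligocene < Guadalupian < Miocene < Terreneuvian.
Position 4 in that ranking is Guadalupian, which lasted 13.5 Myr.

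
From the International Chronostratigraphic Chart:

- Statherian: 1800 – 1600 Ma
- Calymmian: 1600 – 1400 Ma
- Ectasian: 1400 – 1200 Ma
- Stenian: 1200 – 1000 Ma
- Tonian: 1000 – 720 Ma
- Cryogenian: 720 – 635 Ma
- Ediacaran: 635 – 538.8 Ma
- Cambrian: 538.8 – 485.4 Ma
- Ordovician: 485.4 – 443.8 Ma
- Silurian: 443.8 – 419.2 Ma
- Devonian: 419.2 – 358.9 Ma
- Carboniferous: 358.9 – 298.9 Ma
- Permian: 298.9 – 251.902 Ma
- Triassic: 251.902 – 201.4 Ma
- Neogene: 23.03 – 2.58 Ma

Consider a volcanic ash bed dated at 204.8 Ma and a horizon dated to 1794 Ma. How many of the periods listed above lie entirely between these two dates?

12

The older date is 1794 Ma and the younger is 204.8 Ma.
Periods with start < 1794 and end > 204.8 Ma: Calymmian (1600–1400), Ectasian (1400–1200), Stenian (1200–1000), Tonian (1000–720), Cryogenian (720–635), Ediacaran (635–538.8), Cambrian (538.8–485.4), Ordovician (485.4–443.8), Silurian (443.8–419.2), Devonian (419.2–358.9), Carboniferous (358.9–298.9), Permian (298.9–251.902).
That is 12 complete periods.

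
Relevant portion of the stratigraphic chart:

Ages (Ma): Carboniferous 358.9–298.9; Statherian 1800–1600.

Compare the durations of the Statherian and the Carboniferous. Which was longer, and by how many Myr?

Statherian: 1800 − 1600 = 200 Myr.
Carboniferous: 358.9 − 298.9 = 60 Myr.
Difference: 200 − 60 = 140 Myr, so the Statherian was longer.

Statherian, by 140 million years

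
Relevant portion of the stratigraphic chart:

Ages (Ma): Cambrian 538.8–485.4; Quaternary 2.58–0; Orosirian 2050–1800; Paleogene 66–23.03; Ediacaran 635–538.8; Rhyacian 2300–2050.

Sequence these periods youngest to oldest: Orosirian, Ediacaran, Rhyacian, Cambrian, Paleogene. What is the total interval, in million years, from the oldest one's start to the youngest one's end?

From the excerpt: Orosirian 2050–1800; Ediacaran 635–538.8; Rhyacian 2300–2050; Cambrian 538.8–485.4; Paleogene 66–23.03 (Ma).
Larger Ma is earlier, so the oldest is Rhyacian and the youngest is Paleogene; youngest to oldest: Paleogene, Cambrian, Ediacaran, Orosirian, Rhyacian.
Oldest start 2300 minus youngest end 23.03 gives 2276.97 Myr overall.

Paleogene → Cambrian → Ediacaran → Orosirian → Rhyacian; total span 2276.97 Myr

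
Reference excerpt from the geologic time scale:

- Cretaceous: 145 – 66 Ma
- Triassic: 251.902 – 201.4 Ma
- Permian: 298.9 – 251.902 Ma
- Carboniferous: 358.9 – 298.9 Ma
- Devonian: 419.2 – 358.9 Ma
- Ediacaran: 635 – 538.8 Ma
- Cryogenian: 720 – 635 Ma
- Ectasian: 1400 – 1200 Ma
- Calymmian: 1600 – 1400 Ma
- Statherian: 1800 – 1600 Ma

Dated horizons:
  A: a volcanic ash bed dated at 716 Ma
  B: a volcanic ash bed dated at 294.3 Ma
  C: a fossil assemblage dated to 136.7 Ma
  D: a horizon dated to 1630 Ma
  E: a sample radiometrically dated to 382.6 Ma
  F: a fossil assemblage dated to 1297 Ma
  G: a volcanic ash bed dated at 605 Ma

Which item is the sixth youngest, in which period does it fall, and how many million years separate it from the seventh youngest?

F, in the Ectasian; 333 million years to D

Smaller Ma means younger, so youngest first: C 136.7 < B 294.3 < E 382.6 < G 605 < A 716 < F 1297 < D 1630.
Counting 6 along gives F (1297 Ma); the excerpt puts that inside the Ectasian, 1400–1200 Ma.
Next in line is D (1630 Ma), and 1630 − 1297 = 333 Myr.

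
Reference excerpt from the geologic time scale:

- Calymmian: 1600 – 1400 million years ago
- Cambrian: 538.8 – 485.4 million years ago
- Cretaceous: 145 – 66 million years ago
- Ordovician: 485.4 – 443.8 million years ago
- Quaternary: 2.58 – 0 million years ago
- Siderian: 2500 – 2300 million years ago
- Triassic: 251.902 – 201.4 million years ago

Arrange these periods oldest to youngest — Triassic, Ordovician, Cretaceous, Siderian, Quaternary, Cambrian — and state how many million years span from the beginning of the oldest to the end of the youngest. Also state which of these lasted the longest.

Start ages (Ma): Siderian 2500, Cambrian 538.8, Ordovician 485.4, Triassic 251.902, Cretaceous 145, Quaternary 2.58.
Ordered oldest to youngest: Siderian, Cambrian, Ordovician, Triassic, Cretaceous, Quaternary.
Span = 2500 − 0 = 2500 Myr.
Durations: Cretaceous 79, Ordovician 41.6, Triassic 50.502, Cambrian 53.4, Quaternary 2.58, Siderian 200 → longest is Siderian (200 Myr).

Siderian, Cambrian, Ordovician, Triassic, Cretaceous, Quaternary; total span 2500 Myr; longest is Siderian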